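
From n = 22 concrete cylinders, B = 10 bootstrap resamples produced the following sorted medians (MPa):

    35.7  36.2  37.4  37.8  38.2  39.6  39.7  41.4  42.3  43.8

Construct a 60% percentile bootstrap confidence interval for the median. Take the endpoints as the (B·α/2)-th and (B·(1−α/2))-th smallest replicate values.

α = 0.40; lower rank = 10 × 0.200 = 2; upper rank = 10 × 0.800 = 8.
The 2nd smallest replicate is 36.2; the 8th is 41.4.

(36.2, 41.4)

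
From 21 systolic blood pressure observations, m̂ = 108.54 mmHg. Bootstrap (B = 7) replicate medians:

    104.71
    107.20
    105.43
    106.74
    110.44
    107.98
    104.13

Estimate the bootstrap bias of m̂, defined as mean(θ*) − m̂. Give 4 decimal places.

bias = −1.8786

mean(θ*) = (104.71 + 107.20 + 105.43 + 106.74 + 110.44 + 107.98 + 104.13) / 7 = 106.66143
bias = 106.66143 − 108.54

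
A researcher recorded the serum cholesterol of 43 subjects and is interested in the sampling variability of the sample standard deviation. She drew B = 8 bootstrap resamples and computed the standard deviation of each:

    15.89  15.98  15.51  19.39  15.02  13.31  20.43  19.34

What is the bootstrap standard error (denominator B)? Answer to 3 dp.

Bootstrap SE is the standard deviation of the 8 replicate standard deviations.
Mean of replicates: (15.89 + 15.98 + 15.51 + 19.39 + 15.02 + 13.31 + 20.43 + 19.34) / 8 = 134.8700 / 8 = 16.8588
Sum of squared deviations: (−0.9688)² + (−0.8788)² + (−1.3488)² + (+2.5312)² + (−1.8388)² + (−3.5488)² + (+3.5712)² + (+2.4812)² = 44.8221
Variance = 44.8221 / 8 = 5.6028
SE* = √5.6028

SE* = 2.367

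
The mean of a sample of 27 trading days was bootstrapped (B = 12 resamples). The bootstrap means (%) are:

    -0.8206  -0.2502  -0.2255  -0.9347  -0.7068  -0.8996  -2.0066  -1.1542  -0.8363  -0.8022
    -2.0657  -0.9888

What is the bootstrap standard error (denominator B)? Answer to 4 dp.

Bootstrap SE is the standard deviation of the 12 replicate means.
Mean of replicates: ((-0.8206) + (-0.2502) + (-0.2255) + (-0.9347) + (-0.7068) + (-0.8996) + (-2.0066) + (-1.1542) + (-0.8363) + (-0.8022) + (-2.0657) + (-0.9888)) / 12 = -11.69120 / 12 = -0.97427
Sum of squared deviations: (+0.15367)² + (+0.72407)² + (+0.74877)² + (+0.03957)² + (+0.26747)² + (+0.07467)² + (−1.03233)² + (−0.17993)² + (+0.13797)² + (+0.17207)² + (−1.09143)² + (−0.01453)² = 3.52538
Variance = 3.52538 / 12 = 0.29378
SE* = √0.29378

SE* = 0.5420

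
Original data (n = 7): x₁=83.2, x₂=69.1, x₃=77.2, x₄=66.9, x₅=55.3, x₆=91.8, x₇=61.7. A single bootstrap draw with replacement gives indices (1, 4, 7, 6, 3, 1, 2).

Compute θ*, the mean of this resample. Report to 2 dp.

θ* = 76.16

Resample values: 83.2, 66.9, 61.7, 91.8, 77.2, 83.2, 69.1.
Mean = (83.2 + 66.9 + 61.7 + 91.8 + 77.2 + 83.2 + 69.1) / 7 = 533.10 / 7 = 76.16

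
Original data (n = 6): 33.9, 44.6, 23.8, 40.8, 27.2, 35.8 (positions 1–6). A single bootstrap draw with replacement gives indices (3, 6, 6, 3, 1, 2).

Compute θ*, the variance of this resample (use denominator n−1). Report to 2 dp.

θ* = 64.06

Resample values: 23.8, 35.8, 35.8, 23.8, 33.9, 44.6.
Mean = 32.9500; sum of squared deviations = 320.3150
s² = 320.3150 / 5 = 64.0630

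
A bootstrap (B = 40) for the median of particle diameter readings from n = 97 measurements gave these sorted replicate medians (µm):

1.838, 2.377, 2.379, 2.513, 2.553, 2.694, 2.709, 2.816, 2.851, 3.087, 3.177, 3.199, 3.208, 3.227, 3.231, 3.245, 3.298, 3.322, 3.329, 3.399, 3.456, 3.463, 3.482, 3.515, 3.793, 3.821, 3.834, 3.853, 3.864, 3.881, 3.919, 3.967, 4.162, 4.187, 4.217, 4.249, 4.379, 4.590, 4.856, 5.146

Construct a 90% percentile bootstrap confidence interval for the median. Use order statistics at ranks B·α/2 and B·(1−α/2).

α = 0.10; lower rank = 40 × 0.050 = 2; upper rank = 40 × 0.950 = 38.
The 2nd smallest replicate is 2.377; the 38th is 4.590.

(2.377, 4.590)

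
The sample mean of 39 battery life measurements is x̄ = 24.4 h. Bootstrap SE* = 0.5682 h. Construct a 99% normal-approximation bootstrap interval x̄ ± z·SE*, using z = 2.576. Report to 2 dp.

(22.94, 25.86)

Margin = 2.576 × 0.5682 = 1.464
Interval: 24.4 ± 1.464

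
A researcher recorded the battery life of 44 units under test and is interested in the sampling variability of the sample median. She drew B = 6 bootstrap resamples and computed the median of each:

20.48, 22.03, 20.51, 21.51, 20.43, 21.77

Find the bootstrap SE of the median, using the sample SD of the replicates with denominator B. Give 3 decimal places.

SE* = 0.666

Bootstrap SE is the standard deviation of the 6 replicate medians.
Mean of replicates: (20.48 + 22.03 + 20.51 + 21.51 + 20.43 + 21.77) / 6 = 126.7300 / 6 = 21.1217
Sum of squared deviations: (−0.6417)² + (+0.9083)² + (−0.6117)² + (+0.3883)² + (−0.6917)² + (+0.6483)² = 2.6605
Variance = 2.6605 / 6 = 0.4434
SE* = √0.4434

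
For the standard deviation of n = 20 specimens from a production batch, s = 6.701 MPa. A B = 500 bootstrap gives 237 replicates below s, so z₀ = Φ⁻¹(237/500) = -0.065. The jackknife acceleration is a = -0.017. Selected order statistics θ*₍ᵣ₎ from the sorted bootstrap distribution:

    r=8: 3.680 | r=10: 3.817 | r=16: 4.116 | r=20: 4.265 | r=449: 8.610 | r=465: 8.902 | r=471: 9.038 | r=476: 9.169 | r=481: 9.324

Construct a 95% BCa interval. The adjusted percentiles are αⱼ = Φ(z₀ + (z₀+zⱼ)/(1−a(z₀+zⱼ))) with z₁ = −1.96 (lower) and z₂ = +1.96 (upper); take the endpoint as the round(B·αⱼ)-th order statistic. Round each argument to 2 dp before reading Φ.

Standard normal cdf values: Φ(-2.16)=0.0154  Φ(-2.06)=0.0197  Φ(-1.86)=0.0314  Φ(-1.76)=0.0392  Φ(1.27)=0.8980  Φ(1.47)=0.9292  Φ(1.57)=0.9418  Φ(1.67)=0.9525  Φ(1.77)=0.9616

(3.680, 9.324)

Lower: z₀ + z₁ = -0.065 + (-1.960) = -2.025; 1 − a(z₀+z₁) = 1 − (-0.017)(-2.025) = 0.9656; argument = -0.065 + (-2.025)/0.9656 = -2.1622 → -2.16.
α₁ = Φ(-2.16) = 0.0154; rank = round(500 × 0.0154) = 8; θ*₍8₎ = 3.680.
Upper: z₀ + z₂ = 1.895; 1 − a(z₀+z₂) = 1.0322; argument = 1.7709 → 1.77; α₂ = 0.9616; rank = 481; θ*₍481₎ = 9.324.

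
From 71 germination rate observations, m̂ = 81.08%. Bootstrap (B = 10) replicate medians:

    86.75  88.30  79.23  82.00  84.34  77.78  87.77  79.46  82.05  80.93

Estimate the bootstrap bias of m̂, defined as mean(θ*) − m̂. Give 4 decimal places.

bias = +1.7810

mean(θ*) = (86.75 + 88.30 + 79.23 + 82.00 + 84.34 + 77.78 + 87.77 + 79.46 + 82.05 + 80.93) / 10 = 82.86100
bias = 82.86100 − 81.08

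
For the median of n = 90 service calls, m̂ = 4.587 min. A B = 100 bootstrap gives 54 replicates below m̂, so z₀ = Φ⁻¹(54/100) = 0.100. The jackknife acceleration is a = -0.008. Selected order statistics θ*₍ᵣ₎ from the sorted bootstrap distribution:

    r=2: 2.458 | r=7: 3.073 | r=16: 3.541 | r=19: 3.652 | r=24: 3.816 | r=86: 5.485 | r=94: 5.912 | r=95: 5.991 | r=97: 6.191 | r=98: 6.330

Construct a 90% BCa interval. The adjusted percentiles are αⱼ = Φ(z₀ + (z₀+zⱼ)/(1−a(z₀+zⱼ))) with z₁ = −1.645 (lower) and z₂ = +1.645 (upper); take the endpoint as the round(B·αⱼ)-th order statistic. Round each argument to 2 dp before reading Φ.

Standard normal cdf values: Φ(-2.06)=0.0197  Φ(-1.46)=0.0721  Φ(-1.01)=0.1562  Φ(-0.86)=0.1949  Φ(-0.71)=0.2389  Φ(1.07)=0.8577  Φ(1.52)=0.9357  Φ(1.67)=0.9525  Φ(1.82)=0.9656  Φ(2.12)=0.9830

(3.073, 6.191)

Lower: z₀ + z₁ = 0.100 + (-1.645) = -1.545; 1 − a(z₀+z₁) = 1 − (-0.008)(-1.545) = 0.9876; argument = 0.100 + (-1.545)/0.9876 = -1.4643 → -1.46.
α₁ = Φ(-1.46) = 0.0721; rank = round(100 × 0.0721) = 7; θ*₍7₎ = 3.073.
Upper: z₀ + z₂ = 1.745; 1 − a(z₀+z₂) = 1.0140; argument = 1.8210 → 1.82; α₂ = 0.9656; rank = 97; θ*₍97₎ = 6.191.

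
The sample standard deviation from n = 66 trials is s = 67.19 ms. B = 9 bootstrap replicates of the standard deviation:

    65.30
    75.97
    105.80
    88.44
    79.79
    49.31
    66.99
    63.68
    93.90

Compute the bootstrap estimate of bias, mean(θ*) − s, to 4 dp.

mean(θ*) = (65.30 + 75.97 + 105.80 + 88.44 + 79.79 + 49.31 + 66.99 + 63.68 + 93.90) / 9 = 76.57556
bias = 76.57556 − 67.19

bias = +9.3856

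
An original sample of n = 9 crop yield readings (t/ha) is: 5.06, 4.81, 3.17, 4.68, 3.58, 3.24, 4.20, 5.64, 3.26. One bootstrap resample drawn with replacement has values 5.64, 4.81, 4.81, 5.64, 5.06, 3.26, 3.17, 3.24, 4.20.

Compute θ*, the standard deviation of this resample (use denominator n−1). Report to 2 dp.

Mean = 4.4256; sum of squared deviations = 8.0392
s² = 8.0392 / 8 = 1.0049
s = √1.0049 = 1.00

θ* = 1.00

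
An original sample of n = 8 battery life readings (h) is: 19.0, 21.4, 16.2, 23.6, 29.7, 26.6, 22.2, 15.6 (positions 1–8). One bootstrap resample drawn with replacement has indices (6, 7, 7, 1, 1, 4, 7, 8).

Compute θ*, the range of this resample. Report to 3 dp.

θ* = 11.000

Resample values: 26.6, 22.2, 22.2, 19.0, 19.0, 23.6, 22.2, 15.6.
Range = 26.6 − 15.6 = 11.000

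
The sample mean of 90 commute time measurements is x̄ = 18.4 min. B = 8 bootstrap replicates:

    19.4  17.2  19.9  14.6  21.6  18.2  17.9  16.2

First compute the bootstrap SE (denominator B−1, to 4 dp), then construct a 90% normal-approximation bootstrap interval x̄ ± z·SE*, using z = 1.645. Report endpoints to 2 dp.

Mean of replicates = 18.1250; sum of squared deviations = 33.8950; SE* = √(33.8950/7) = 2.2005
Margin = 1.645 × 2.2005 = 3.620
Interval: 18.4 ± 3.620

(14.78, 22.02)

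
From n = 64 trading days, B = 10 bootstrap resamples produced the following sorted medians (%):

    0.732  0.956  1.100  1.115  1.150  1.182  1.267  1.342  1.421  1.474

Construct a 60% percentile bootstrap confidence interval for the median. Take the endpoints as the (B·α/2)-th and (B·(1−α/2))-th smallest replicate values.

α = 0.40; lower rank = 10 × 0.200 = 2; upper rank = 10 × 0.800 = 8.
The 2nd smallest replicate is 0.956; the 8th is 1.342.

(0.956, 1.342)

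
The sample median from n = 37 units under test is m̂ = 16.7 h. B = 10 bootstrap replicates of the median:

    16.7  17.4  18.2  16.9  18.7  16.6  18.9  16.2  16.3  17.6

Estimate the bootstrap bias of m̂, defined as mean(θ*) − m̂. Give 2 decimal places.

bias = +0.65

mean(θ*) = (16.7 + 17.4 + 18.2 + 16.9 + 18.7 + 16.6 + 18.9 + 16.2 + 16.3 + 17.6) / 10 = 17.350
bias = 17.350 − 16.7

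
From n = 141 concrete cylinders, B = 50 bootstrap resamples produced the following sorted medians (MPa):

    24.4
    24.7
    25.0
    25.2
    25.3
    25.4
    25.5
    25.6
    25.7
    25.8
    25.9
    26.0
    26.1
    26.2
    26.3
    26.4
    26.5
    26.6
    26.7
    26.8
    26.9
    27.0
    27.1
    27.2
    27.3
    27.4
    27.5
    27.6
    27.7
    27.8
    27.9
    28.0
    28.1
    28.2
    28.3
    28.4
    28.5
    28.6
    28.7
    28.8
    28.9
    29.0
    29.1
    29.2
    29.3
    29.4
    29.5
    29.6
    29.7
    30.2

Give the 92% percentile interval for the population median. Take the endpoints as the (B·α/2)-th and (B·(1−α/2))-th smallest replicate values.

α = 0.08; lower rank = 50 × 0.040 = 2; upper rank = 50 × 0.960 = 48.
The 2nd smallest replicate is 24.7; the 48th is 29.6.

(24.7, 29.6)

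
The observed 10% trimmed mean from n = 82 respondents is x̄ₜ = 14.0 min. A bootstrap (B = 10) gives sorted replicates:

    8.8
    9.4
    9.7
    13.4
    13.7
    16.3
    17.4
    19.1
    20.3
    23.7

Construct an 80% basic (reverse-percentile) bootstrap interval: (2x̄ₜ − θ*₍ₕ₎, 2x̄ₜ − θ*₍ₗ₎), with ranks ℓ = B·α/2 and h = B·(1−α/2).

(7.7, 19.2)

Percentile endpoints at ranks 1 and 9: θ*₍1₎ = 8.8, θ*₍9₎ = 20.3.
Basic interval reflects these around x̄ₜ:
  lower = 2 × 14.0 − 20.3 = 7.7
  upper = 2 × 14.0 − 8.8 = 19.2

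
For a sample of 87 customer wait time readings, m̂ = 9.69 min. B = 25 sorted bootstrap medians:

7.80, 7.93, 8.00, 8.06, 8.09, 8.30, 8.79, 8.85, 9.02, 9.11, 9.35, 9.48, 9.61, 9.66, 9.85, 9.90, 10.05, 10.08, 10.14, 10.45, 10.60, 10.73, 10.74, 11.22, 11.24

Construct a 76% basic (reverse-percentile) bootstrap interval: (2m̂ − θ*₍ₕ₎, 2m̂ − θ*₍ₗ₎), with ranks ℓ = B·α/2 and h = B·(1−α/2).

Percentile endpoints at ranks 3 and 22: θ*₍3₎ = 8.00, θ*₍22₎ = 10.73.
Basic interval reflects these around m̂:
  lower = 2 × 9.69 − 10.73 = 8.65
  upper = 2 × 9.69 − 8.00 = 11.38

(8.65, 11.38)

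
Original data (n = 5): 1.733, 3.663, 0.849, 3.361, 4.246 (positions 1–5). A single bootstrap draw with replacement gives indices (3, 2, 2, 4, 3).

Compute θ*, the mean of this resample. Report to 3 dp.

Resample values: 0.849, 3.663, 3.663, 3.361, 0.849.
Mean = (0.849 + 3.663 + 3.663 + 3.361 + 0.849) / 5 = 12.3850 / 5 = 2.477

θ* = 2.477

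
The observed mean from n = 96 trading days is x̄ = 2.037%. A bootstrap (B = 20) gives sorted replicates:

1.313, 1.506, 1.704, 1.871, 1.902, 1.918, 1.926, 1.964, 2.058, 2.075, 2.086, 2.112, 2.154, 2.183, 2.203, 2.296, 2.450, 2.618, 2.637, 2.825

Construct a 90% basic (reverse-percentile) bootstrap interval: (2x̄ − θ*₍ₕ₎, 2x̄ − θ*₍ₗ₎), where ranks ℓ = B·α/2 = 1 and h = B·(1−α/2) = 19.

(1.437, 2.761)

Percentile endpoints at ranks 1 and 19: θ*₍1₎ = 1.313, θ*₍19₎ = 2.637.
Basic interval reflects these around x̄:
  lower = 2 × 2.037 − 2.637 = 1.437
  upper = 2 × 2.037 − 1.313 = 2.761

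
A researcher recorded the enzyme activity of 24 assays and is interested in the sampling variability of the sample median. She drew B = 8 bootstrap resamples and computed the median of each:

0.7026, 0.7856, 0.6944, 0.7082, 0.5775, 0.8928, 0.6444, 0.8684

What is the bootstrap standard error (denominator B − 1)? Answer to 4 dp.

Bootstrap SE is the standard deviation of the 8 replicate medians.
Mean of replicates: (0.7026 + 0.7856 + 0.6944 + 0.7082 + 0.5775 + 0.8928 + 0.6444 + 0.8684) / 8 = 5.87390 / 8 = 0.73424
Sum of squared deviations: (−0.03164)² + (+0.05136)² + (−0.03984)² + (−0.02604)² + (−0.15674)² + (+0.15856)² + (−0.08984)² + (+0.13416)² = 0.08168
Variance = 0.08168 / 7 = 0.01167
SE* = √0.01167

SE* = 0.1080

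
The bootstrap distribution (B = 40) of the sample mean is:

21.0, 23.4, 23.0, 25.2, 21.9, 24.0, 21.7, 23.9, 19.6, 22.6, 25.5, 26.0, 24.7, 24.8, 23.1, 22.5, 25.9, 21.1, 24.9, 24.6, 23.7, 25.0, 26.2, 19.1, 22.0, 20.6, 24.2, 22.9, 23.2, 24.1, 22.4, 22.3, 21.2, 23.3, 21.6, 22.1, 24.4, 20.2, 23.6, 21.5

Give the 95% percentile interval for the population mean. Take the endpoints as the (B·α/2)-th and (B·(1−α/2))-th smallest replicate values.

Sorted replicates: 19.1, 19.6, 20.2, 20.6, 21.0, 21.1, 21.2, 21.5, 21.6, 21.7, 21.9, 22.0, 22.1, 22.3, 22.4, 22.5, 22.6, 22.9, 23.0, 23.1, 23.2, 23.3, 23.4, 23.6, 23.7, 23.9, 24.0, 24.1, 24.2, 24.4, 24.6, 24.7, 24.8, 24.9, 25.0, 25.2, 25.5, 25.9, 26.0, 26.2
α = 0.05; lower rank = 40 × 0.025 = 1; upper rank = 40 × 0.975 = 39.
The 1st smallest replicate is 19.1; the 39th is 26.0.

(19.1, 26.0)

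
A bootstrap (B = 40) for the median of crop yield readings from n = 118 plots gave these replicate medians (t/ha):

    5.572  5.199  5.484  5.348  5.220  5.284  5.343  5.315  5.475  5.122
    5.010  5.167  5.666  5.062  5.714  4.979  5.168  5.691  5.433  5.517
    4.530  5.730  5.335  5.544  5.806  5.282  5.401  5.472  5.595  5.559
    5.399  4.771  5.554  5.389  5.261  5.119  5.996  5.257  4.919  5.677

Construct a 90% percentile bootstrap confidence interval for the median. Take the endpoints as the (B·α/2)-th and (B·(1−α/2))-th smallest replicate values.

Sorted replicates: 4.530, 4.771, 4.919, 4.979, 5.010, 5.062, 5.119, 5.122, 5.167, 5.168, 5.199, 5.220, 5.257, 5.261, 5.282, 5.284, 5.315, 5.335, 5.343, 5.348, 5.389, 5.399, 5.401, 5.433, 5.472, 5.475, 5.484, 5.517, 5.544, 5.554, 5.559, 5.572, 5.595, 5.666, 5.677, 5.691, 5.714, 5.730, 5.806, 5.996
α = 0.10; lower rank = 40 × 0.050 = 2; upper rank = 40 × 0.950 = 38.
The 2nd smallest replicate is 4.771; the 38th is 5.730.

(4.771, 5.730)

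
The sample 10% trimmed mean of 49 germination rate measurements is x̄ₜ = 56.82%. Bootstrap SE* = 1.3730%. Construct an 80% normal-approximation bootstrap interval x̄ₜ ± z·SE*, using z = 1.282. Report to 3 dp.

(55.060, 58.580)

Margin = 1.282 × 1.3730 = 1.7602
Interval: 56.82 ± 1.7602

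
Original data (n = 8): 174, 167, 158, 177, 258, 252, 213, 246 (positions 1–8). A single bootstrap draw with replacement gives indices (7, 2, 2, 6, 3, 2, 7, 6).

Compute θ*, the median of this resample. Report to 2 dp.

θ* = 190.00

Resample values: 213, 167, 167, 252, 158, 167, 213, 252.
Sorted: 158, 167, 167, 167, 213, 213, 252, 252
Median = average of the two middle values = 190.00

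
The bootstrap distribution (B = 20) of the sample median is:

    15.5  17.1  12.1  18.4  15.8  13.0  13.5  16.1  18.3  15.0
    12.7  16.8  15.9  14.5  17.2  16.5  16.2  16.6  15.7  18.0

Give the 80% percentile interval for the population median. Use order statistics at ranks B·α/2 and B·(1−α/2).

Sorted replicates: 12.1, 12.7, 13.0, 13.5, 14.5, 15.0, 15.5, 15.7, 15.8, 15.9, 16.1, 16.2, 16.5, 16.6, 16.8, 17.1, 17.2, 18.0, 18.3, 18.4
α = 0.20; lower rank = 20 × 0.100 = 2; upper rank = 20 × 0.900 = 18.
The 2nd smallest replicate is 12.7; the 18th is 18.0.

(12.7, 18.0)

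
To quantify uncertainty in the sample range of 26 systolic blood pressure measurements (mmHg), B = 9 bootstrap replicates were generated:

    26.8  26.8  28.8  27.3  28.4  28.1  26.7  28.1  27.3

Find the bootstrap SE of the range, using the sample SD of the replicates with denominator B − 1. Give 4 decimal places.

SE* = 0.7785

Bootstrap SE is the standard deviation of the 9 replicate ranges.
Mean of replicates: (26.8 + 26.8 + 28.8 + 27.3 + 28.4 + 28.1 + 26.7 + 28.1 + 27.3) / 9 = 248.30000 / 9 = 27.58889
Sum of squared deviations: (−0.78889)² + (−0.78889)² + (+1.21111)² + (−0.28889)² + (+0.81111)² + (+0.51111)² + (−0.88889)² + (+0.51111)² + (−0.28889)² = 4.84889
Variance = 4.84889 / 8 = 0.60611
SE* = √0.60611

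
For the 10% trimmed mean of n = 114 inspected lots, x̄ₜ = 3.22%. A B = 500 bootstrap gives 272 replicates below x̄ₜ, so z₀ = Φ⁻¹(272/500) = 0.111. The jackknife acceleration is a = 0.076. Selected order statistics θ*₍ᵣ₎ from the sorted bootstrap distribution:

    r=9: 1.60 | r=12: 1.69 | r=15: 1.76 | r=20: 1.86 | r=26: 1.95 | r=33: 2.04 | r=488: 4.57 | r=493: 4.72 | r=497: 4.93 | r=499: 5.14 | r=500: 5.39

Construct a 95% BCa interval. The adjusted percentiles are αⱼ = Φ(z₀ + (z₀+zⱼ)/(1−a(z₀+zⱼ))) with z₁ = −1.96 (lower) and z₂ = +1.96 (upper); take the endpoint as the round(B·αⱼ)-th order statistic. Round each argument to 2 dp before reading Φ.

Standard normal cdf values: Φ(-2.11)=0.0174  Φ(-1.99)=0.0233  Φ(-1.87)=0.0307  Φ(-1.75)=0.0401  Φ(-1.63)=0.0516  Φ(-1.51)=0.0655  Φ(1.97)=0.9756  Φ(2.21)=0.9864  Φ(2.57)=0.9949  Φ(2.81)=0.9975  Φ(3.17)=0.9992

(2.04, 4.93)

Lower: z₀ + z₁ = 0.111 + (-1.960) = -1.849; 1 − a(z₀+z₁) = 1 − (0.076)(-1.849) = 1.1405; argument = 0.111 + (-1.849)/1.1405 = -1.5102 → -1.51.
α₁ = Φ(-1.51) = 0.0655; rank = round(500 × 0.0655) = 33; θ*₍33₎ = 2.04.
Upper: z₀ + z₂ = 2.071; 1 − a(z₀+z₂) = 0.8426; argument = 2.5689 → 2.57; α₂ = 0.9949; rank = 497; θ*₍497₎ = 4.93.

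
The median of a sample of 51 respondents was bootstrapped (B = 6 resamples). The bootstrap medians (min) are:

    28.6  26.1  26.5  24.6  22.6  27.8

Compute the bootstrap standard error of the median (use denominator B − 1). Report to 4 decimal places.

Bootstrap SE is the standard deviation of the 6 replicate medians.
Mean of replicates: (28.6 + 26.1 + 26.5 + 24.6 + 22.6 + 27.8) / 6 = 156.20000 / 6 = 26.03333
Sum of squared deviations: (+2.56667)² + (+0.06667)² + (+0.46667)² + (−1.43333)² + (−3.43333)² + (+1.76667)² = 23.77333
Variance = 23.77333 / 5 = 4.75467
SE* = √4.75467

SE* = 2.1805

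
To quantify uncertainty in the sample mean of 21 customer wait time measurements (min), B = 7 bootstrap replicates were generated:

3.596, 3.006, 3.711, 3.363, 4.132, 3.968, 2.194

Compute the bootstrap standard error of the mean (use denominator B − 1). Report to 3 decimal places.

SE* = 0.658

Bootstrap SE is the standard deviation of the 7 replicate means.
Mean of replicates: (3.596 + 3.006 + 3.711 + 3.363 + 4.132 + 3.968 + 2.194) / 7 = 23.9700 / 7 = 3.4243
Sum of squared deviations: (+0.1717)² + (−0.4183)² + (+0.2867)² + (−0.0613)² + (+0.7077)² + (+0.5437)² + (−1.2303)² = 2.6005
Variance = 2.6005 / 6 = 0.4334
SE* = √0.4334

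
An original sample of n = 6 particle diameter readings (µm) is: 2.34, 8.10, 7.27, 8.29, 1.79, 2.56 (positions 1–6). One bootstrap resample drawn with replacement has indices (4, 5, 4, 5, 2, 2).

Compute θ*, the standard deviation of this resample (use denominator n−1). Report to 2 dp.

θ* = 3.31

Resample values: 8.29, 1.79, 8.29, 1.79, 8.10, 8.10.
Mean = 6.0600; sum of squared deviations = 54.7348
s² = 54.7348 / 5 = 10.9470
s = √10.9470 = 3.31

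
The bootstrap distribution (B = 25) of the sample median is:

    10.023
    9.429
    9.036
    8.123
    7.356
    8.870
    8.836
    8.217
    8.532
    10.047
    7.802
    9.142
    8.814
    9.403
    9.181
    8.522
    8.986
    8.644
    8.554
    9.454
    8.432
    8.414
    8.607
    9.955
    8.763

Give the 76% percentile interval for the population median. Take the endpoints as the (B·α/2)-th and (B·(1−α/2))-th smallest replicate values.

Sorted replicates: 7.356, 7.802, 8.123, 8.217, 8.414, 8.432, 8.522, 8.532, 8.554, 8.607, 8.644, 8.763, 8.814, 8.836, 8.870, 8.986, 9.036, 9.142, 9.181, 9.403, 9.429, 9.454, 9.955, 10.023, 10.047
α = 0.24; lower rank = 25 × 0.120 = 3; upper rank = 25 × 0.880 = 22.
The 3rd smallest replicate is 8.123; the 22nd is 9.454.

(8.123, 9.454)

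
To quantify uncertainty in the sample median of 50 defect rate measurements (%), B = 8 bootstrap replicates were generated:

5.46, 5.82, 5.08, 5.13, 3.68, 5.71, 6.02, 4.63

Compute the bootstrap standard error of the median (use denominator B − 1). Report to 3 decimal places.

Bootstrap SE is the standard deviation of the 8 replicate medians.
Mean of replicates: (5.46 + 5.82 + 5.08 + 5.13 + 3.68 + 5.71 + 6.02 + 4.63) / 8 = 41.5300 / 8 = 5.1913
Sum of squared deviations: (+0.2687)² + (+0.6288)² + (−0.1113)² + (−0.0613)² + (−1.5112)² + (+0.5187)² + (+0.8287)² + (−0.5613)² = 4.0385
Variance = 4.0385 / 7 = 0.5769
SE* = √0.5769

SE* = 0.760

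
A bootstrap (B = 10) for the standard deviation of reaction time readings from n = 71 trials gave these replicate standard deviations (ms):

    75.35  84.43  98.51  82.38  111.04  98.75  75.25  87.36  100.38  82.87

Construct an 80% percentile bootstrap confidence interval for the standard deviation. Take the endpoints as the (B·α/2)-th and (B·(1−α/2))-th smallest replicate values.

(75.25, 100.38)

Sorted replicates: 75.25, 75.35, 82.38, 82.87, 84.43, 87.36, 98.51, 98.75, 100.38, 111.04
α = 0.20; lower rank = 10 × 0.100 = 1; upper rank = 10 × 0.900 = 9.
The 1st smallest replicate is 75.25; the 9th is 100.38.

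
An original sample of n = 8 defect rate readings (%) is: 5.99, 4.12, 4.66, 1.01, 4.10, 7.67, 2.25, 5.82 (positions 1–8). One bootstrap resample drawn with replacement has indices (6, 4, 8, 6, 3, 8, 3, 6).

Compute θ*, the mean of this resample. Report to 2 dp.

θ* = 5.62

Resample values: 7.67, 1.01, 5.82, 7.67, 4.66, 5.82, 4.66, 7.67.
Mean = (7.67 + 1.01 + 5.82 + 7.67 + 4.66 + 5.82 + 4.66 + 7.67) / 8 = 44.980 / 8 = 5.62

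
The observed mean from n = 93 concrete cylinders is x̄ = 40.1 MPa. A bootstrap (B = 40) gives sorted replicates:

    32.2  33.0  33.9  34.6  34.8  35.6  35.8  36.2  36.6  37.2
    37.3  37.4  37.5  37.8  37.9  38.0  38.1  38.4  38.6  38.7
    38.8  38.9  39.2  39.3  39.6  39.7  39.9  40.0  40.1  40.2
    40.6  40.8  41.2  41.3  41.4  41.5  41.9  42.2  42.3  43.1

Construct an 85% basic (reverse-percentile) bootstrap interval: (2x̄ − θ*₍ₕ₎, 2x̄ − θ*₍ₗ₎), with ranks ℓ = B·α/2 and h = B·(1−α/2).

(38.3, 46.3)

Percentile endpoints at ranks 3 and 37: θ*₍3₎ = 33.9, θ*₍37₎ = 41.9.
Basic interval reflects these around x̄:
  lower = 2 × 40.1 − 41.9 = 38.3
  upper = 2 × 40.1 − 33.9 = 46.3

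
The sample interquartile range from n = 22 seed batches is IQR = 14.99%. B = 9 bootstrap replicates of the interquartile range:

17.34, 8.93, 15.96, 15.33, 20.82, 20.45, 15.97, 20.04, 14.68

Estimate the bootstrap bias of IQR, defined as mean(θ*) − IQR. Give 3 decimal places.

mean(θ*) = (17.34 + 8.93 + 15.96 + 15.33 + 20.82 + 20.45 + 15.97 + 20.04 + 14.68) / 9 = 16.6133
bias = 16.6133 − 14.99

bias = +1.623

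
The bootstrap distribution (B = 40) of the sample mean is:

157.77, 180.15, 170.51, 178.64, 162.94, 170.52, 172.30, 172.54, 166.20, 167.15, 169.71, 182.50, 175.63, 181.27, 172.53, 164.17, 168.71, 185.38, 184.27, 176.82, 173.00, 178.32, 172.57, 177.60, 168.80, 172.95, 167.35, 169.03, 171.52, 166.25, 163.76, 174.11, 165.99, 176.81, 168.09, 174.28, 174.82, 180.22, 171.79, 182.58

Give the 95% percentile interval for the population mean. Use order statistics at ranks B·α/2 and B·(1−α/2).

(157.77, 184.27)

Sorted replicates: 157.77, 162.94, 163.76, 164.17, 165.99, 166.20, 166.25, 167.15, 167.35, 168.09, 168.71, 168.80, 169.03, 169.71, 170.51, 170.52, 171.52, 171.79, 172.30, 172.53, 172.54, 172.57, 172.95, 173.00, 174.11, 174.28, 174.82, 175.63, 176.81, 176.82, 177.60, 178.32, 178.64, 180.15, 180.22, 181.27, 182.50, 182.58, 184.27, 185.38
α = 0.05; lower rank = 40 × 0.025 = 1; upper rank = 40 × 0.975 = 39.
The 1st smallest replicate is 157.77; the 39th is 184.27.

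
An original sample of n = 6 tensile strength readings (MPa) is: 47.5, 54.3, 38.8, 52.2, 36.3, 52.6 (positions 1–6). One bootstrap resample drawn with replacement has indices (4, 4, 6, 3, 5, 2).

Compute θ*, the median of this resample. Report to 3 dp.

Resample values: 52.2, 52.2, 52.6, 38.8, 36.3, 54.3.
Sorted: 36.3, 38.8, 52.2, 52.2, 52.6, 54.3
Median = average of the two middle values = 52.200

θ* = 52.200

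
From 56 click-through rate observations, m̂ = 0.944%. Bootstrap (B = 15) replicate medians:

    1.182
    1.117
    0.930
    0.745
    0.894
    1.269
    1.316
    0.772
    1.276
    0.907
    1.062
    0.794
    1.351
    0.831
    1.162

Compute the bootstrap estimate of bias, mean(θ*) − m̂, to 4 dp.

mean(θ*) = (1.182 + 1.117 + 0.930 + 0.745 + 0.894 + 1.269 + 1.316 + 0.772 + 1.276 + 0.907 + 1.062 + 0.794 + 1.351 + 0.831 + 1.162) / 15 = 1.04053
bias = 1.04053 − 0.944

bias = +0.0965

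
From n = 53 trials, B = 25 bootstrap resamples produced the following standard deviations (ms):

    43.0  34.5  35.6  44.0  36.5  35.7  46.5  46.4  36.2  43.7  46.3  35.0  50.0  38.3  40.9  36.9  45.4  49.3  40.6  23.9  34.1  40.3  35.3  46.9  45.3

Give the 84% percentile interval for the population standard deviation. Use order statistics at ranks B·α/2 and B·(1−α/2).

(34.1, 46.9)

Sorted replicates: 23.9, 34.1, 34.5, 35.0, 35.3, 35.6, 35.7, 36.2, 36.5, 36.9, 38.3, 40.3, 40.6, 40.9, 43.0, 43.7, 44.0, 45.3, 45.4, 46.3, 46.4, 46.5, 46.9, 49.3, 50.0
α = 0.16; lower rank = 25 × 0.080 = 2; upper rank = 25 × 0.920 = 23.
The 2nd smallest replicate is 34.1; the 23rd is 46.9.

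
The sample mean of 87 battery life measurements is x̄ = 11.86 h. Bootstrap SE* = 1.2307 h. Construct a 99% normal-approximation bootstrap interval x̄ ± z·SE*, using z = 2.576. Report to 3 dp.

(8.690, 15.030)

Margin = 2.576 × 1.2307 = 3.1703
Interval: 11.86 ± 3.1703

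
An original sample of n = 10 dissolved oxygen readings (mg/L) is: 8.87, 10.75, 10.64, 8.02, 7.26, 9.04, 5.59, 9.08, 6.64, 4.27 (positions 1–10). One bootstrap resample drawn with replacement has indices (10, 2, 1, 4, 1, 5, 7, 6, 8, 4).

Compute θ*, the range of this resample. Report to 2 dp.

θ* = 6.48

Resample values: 4.27, 10.75, 8.87, 8.02, 8.87, 7.26, 5.59, 9.04, 9.08, 8.02.
Range = 10.75 − 4.27 = 6.48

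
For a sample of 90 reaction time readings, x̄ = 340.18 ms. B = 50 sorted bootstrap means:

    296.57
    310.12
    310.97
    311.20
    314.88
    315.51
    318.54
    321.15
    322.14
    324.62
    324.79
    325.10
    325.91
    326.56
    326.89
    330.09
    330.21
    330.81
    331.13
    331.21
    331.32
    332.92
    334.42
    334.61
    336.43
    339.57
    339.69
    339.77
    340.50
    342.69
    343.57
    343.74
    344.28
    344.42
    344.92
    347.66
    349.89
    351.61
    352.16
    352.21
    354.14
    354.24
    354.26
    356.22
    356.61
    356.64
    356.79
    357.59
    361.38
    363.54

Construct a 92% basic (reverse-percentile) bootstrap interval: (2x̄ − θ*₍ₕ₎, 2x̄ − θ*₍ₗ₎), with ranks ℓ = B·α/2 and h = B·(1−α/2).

Percentile endpoints at ranks 2 and 48: θ*₍2₎ = 310.12, θ*₍48₎ = 357.59.
Basic interval reflects these around x̄:
  lower = 2 × 340.18 − 357.59 = 322.77
  upper = 2 × 340.18 − 310.12 = 370.24

(322.77, 370.24)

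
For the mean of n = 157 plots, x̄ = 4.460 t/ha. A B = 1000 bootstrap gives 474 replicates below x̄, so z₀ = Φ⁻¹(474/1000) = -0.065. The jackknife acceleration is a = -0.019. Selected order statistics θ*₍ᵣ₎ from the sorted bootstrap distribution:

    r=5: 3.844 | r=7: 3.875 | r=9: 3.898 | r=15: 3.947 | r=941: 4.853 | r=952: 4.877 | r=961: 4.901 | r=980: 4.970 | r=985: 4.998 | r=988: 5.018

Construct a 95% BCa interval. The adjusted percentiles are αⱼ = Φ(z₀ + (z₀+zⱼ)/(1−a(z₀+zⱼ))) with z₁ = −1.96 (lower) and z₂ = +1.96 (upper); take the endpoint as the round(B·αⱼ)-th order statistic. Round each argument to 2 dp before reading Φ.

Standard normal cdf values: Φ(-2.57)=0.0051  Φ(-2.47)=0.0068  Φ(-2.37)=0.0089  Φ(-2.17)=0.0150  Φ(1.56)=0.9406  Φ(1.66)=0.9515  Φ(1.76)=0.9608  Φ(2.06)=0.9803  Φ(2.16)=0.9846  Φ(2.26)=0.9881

Lower: z₀ + z₁ = -0.065 + (-1.960) = -2.025; 1 − a(z₀+z₁) = 1 − (-0.019)(-2.025) = 0.9615; argument = -0.065 + (-2.025)/0.9615 = -2.1710 → -2.17.
α₁ = Φ(-2.17) = 0.0150; rank = round(1000 × 0.0150) = 15; θ*₍15₎ = 3.947.
Upper: z₀ + z₂ = 1.895; 1 − a(z₀+z₂) = 1.0360; argument = 1.7641 → 1.76; α₂ = 0.9608; rank = 961; θ*₍961₎ = 4.901.

(3.947, 4.901)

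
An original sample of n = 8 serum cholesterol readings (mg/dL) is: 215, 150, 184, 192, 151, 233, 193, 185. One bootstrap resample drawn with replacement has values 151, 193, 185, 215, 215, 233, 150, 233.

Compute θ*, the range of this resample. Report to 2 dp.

θ* = 83.00

Range = 233 − 150 = 83.00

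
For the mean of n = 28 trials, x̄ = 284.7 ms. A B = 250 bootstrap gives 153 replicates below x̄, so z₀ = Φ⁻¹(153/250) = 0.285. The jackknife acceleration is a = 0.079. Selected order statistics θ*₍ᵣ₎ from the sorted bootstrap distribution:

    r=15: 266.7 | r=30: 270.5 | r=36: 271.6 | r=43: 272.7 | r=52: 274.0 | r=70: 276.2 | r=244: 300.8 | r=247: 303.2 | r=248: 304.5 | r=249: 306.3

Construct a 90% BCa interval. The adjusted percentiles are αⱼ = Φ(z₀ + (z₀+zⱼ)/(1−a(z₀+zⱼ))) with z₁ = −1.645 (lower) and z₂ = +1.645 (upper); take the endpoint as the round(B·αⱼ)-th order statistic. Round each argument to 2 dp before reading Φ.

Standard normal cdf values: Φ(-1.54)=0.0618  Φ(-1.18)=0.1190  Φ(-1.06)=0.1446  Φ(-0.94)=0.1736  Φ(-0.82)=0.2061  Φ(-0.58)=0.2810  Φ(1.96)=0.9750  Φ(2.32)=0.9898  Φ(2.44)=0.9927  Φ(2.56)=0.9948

(272.7, 306.3)

Lower: z₀ + z₁ = 0.285 + (-1.645) = -1.360; 1 − a(z₀+z₁) = 1 − (0.079)(-1.360) = 1.1074; argument = 0.285 + (-1.360)/1.1074 = -0.9431 → -0.94.
α₁ = Φ(-0.94) = 0.1736; rank = round(250 × 0.1736) = 43; θ*₍43₎ = 272.7.
Upper: z₀ + z₂ = 1.930; 1 − a(z₀+z₂) = 0.8475; argument = 2.5622 → 2.56; α₂ = 0.9948; rank = 249; θ*₍249₎ = 306.3.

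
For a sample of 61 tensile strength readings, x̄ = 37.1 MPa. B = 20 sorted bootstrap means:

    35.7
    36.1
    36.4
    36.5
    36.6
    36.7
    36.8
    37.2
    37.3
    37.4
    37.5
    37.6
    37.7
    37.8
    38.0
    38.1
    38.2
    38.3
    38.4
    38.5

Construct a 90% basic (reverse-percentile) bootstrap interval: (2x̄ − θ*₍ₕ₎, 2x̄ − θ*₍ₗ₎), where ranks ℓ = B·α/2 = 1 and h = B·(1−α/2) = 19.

(35.8, 38.5)

Percentile endpoints at ranks 1 and 19: θ*₍1₎ = 35.7, θ*₍19₎ = 38.4.
Basic interval reflects these around x̄:
  lower = 2 × 37.1 − 38.4 = 35.8
  upper = 2 × 37.1 − 35.7 = 38.5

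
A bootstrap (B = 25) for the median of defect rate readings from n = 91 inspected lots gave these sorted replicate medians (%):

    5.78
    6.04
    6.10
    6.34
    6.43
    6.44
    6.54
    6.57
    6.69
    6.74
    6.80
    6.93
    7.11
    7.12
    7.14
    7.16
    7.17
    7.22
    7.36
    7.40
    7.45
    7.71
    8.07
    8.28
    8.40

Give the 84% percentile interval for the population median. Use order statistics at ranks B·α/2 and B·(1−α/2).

α = 0.16; lower rank = 25 × 0.080 = 2; upper rank = 25 × 0.920 = 23.
The 2nd smallest replicate is 6.04; the 23rd is 8.07.

(6.04, 8.07)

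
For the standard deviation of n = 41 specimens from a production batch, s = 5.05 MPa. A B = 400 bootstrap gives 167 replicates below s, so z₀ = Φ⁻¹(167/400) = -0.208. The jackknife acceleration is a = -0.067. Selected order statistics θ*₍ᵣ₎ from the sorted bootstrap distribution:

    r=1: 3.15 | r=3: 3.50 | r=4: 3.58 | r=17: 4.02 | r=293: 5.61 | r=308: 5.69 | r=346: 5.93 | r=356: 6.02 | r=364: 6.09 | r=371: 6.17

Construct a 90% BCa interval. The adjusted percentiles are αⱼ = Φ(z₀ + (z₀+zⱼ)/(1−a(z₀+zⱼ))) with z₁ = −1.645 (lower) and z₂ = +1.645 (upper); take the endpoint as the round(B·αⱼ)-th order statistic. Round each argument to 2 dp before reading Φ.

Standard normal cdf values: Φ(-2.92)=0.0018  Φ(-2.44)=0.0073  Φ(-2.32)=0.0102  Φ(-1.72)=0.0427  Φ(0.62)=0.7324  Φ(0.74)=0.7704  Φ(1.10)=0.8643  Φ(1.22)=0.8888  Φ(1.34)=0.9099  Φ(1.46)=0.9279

Lower: z₀ + z₁ = -0.208 + (-1.645) = -1.853; 1 − a(z₀+z₁) = 1 − (-0.067)(-1.853) = 0.8758; argument = -0.208 + (-1.853)/0.8758 = -2.3237 → -2.32.
α₁ = Φ(-2.32) = 0.0102; rank = round(400 × 0.0102) = 4; θ*₍4₎ = 3.58.
Upper: z₀ + z₂ = 1.437; 1 − a(z₀+z₂) = 1.0963; argument = 1.1028 → 1.10; α₂ = 0.8643; rank = 346; θ*₍346₎ = 5.93.

(3.58, 5.93)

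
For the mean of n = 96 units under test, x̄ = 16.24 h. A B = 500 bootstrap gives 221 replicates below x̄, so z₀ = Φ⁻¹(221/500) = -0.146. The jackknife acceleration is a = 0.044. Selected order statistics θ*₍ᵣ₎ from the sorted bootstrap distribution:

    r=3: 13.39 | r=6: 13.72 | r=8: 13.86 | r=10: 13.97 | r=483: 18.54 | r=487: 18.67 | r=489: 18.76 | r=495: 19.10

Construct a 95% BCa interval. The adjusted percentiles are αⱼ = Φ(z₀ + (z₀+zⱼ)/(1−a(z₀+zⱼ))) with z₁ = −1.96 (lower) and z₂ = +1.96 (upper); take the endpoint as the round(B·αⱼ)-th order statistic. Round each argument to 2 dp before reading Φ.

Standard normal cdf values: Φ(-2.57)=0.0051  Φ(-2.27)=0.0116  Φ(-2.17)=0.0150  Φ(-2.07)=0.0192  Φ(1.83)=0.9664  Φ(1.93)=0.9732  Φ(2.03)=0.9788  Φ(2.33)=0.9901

Lower: z₀ + z₁ = -0.146 + (-1.960) = -2.106; 1 − a(z₀+z₁) = 1 − (0.044)(-2.106) = 1.0927; argument = -0.146 + (-2.106)/1.0927 = -2.0734 → -2.07.
α₁ = Φ(-2.07) = 0.0192; rank = round(500 × 0.0192) = 10; θ*₍10₎ = 13.97.
Upper: z₀ + z₂ = 1.814; 1 − a(z₀+z₂) = 0.9202; argument = 1.8253 → 1.83; α₂ = 0.9664; rank = 483; θ*₍483₎ = 18.54.

(13.97, 18.54)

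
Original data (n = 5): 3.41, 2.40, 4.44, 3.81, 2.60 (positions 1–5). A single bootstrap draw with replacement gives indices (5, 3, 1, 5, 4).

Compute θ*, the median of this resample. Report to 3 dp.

θ* = 3.410

Resample values: 2.60, 4.44, 3.41, 2.60, 3.81.
Sorted: 2.60, 2.60, 3.41, 3.81, 4.44
Median = middle value = 3.410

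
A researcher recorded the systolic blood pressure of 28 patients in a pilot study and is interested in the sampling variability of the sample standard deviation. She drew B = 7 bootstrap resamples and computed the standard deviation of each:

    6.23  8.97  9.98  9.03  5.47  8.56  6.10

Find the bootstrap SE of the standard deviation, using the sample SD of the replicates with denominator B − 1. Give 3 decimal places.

Bootstrap SE is the standard deviation of the 7 replicate standard deviations.
Mean of replicates: (6.23 + 8.97 + 9.98 + 9.03 + 5.47 + 8.56 + 6.10) / 7 = 54.3400 / 7 = 7.7629
Sum of squared deviations: (−1.5329)² + (+1.2071)² + (+2.2171)² + (+1.2671)² + (−2.2929)² + (+0.7971)² + (−1.6629)² = 18.9859
Variance = 18.9859 / 6 = 3.1643
SE* = √3.1643

SE* = 1.779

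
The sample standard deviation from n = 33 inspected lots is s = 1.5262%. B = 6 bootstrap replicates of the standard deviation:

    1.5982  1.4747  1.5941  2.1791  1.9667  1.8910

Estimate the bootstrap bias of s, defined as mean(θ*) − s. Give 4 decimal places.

mean(θ*) = (1.5982 + 1.4747 + 1.5941 + 2.1791 + 1.9667 + 1.8910) / 6 = 1.78397
bias = 1.78397 − 1.5262

bias = +0.2578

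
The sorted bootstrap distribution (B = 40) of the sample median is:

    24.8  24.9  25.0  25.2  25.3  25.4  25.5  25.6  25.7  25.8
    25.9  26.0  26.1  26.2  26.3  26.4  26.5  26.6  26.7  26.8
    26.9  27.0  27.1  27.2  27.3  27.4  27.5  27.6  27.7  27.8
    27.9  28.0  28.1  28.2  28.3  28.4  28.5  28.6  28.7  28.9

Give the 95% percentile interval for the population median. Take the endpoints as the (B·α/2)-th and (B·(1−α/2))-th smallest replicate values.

α = 0.05; lower rank = 40 × 0.025 = 1; upper rank = 40 × 0.975 = 39.
The 1st smallest replicate is 24.8; the 39th is 28.7.

(24.8, 28.7)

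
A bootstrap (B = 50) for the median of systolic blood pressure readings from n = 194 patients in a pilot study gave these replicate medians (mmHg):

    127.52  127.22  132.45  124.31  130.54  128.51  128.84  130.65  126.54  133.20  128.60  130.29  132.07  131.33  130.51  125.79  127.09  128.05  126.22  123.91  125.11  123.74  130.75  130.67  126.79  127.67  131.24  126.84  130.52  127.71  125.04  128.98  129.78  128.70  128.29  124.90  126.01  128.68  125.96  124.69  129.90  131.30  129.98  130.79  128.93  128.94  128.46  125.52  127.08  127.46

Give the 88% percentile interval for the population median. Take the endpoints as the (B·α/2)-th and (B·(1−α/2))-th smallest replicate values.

Sorted replicates: 123.74, 123.91, 124.31, 124.69, 124.90, 125.04, 125.11, 125.52, 125.79, 125.96, 126.01, 126.22, 126.54, 126.79, 126.84, 127.08, 127.09, 127.22, 127.46, 127.52, 127.67, 127.71, 128.05, 128.29, 128.46, 128.51, 128.60, 128.68, 128.70, 128.84, 128.93, 128.94, 128.98, 129.78, 129.90, 129.98, 130.29, 130.51, 130.52, 130.54, 130.65, 130.67, 130.75, 130.79, 131.24, 131.30, 131.33, 132.07, 132.45, 133.20
α = 0.12; lower rank = 50 × 0.060 = 3; upper rank = 50 × 0.940 = 47.
The 3rd smallest replicate is 124.31; the 47th is 131.33.

(124.31, 131.33)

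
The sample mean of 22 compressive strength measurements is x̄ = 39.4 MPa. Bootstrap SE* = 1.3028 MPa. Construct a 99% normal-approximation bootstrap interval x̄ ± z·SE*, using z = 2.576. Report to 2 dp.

Margin = 2.576 × 1.3028 = 3.356
Interval: 39.4 ± 3.356

(36.04, 42.76)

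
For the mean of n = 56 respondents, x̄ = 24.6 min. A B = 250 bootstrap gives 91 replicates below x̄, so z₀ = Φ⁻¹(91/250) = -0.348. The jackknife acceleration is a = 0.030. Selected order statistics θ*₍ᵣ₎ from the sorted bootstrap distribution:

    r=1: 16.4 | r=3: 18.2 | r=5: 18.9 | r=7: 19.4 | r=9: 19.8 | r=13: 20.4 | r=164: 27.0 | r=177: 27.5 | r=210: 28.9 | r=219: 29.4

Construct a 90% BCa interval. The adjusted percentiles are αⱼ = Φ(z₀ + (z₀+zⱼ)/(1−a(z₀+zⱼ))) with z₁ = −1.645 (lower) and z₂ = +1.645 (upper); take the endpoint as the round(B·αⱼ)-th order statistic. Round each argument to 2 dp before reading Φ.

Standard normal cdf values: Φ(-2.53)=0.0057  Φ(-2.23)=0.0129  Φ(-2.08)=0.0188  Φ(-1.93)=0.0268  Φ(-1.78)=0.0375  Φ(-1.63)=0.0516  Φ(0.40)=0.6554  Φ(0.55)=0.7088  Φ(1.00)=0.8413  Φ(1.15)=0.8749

Lower: z₀ + z₁ = -0.348 + (-1.645) = -1.993; 1 − a(z₀+z₁) = 1 − (0.030)(-1.993) = 1.0598; argument = -0.348 + (-1.993)/1.0598 = -2.2286 → -2.23.
α₁ = Φ(-2.23) = 0.0129; rank = round(250 × 0.0129) = 3; θ*₍3₎ = 18.2.
Upper: z₀ + z₂ = 1.297; 1 − a(z₀+z₂) = 0.9611; argument = 1.0015 → 1.00; α₂ = 0.8413; rank = 210; θ*₍210₎ = 28.9.

(18.2, 28.9)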